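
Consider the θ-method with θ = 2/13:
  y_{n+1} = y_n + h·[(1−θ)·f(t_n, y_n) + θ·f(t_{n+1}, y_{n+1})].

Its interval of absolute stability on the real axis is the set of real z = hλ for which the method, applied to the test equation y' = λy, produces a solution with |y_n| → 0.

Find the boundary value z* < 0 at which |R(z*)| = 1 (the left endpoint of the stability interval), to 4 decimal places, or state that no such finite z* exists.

On y'=λy, z=hλ:
  y_{n+1} = y_n + z·[11/13·y_n + 2/13·y_{n+1}] ⇒ (1 − 2/13z)y_{n+1} = (1 + 11/13z)y_n
  ⇒ R(z) = (1 + 11/13z)/(1 − 2/13z).

Need |R(x)|<1, x<0.
x=-1.22: |R|=0.0272
R=−1: 1+11/13x = −1+2/13x ⇒ -9/13x=2 ⇒ x=2/(-9/13)=-2.8889
Confirm numerically:
  x=-2.423: |R|=0.76505 <1
  x=-2.258: |R|=0.67584 <1
  x=-2.072: |R|=0.57116 <1
  x=-3.399: |R|=1.23189 >1
  x=-3.257: |R|=1.16978 >1
  x=-3.032: |R|=1.06756 >1
Interval (-2.8889, 0).

left endpoint -2.8889.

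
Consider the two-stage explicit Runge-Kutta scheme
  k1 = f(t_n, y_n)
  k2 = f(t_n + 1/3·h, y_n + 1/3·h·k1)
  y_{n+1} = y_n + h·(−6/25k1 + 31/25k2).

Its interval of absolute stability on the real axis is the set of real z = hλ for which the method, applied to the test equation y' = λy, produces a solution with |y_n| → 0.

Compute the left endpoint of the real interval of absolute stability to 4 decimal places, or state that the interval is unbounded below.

On y'=λy, z=hλ:
  k1=λy_n ⇒ h·k1=z·y_n;  k2=λ(1+1/3z)y_n ⇒ h·k2=z(1+1/3z)y_n
  y_{n+1}/y_n = 1 − 6/25z + 31/25z(1+1/3z) = 1 + z + 31/75z²
  Hence R(z) = 1 + z + 31/75z².

Solve |R(x)|<1 on ℝ⁻.
x=-0.68: |R|=0.5111
R=1: x+31/75x²=0 ⇒ x=−75/31=-2.4194; min R=1−1/(4·31/75)=0.3952>−1
Confirm numerically:
  x=-1.992: |R|=0.64813 <1
  x=-1.986: |R|=0.64427 <1
  x=-1.556: |R|=0.44474 <1
  x=-1.494: |R|=0.42857 <1
  x=-2.824: |R|=1.47232 >1
  x=-2.753: |R|=1.37966 >1
  x=-2.511: |R|=1.09512 >1
Stable set (-2.4194, 0).

z* = -2.4194.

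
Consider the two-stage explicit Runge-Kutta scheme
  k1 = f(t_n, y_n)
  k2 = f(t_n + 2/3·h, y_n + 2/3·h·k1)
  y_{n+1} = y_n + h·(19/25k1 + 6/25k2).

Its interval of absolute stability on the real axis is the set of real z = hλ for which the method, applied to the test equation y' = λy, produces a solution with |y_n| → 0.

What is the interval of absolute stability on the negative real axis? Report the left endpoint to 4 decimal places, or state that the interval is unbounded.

Test eqn y'=λy, z=hλ:
  k1=λy_n ⇒ h·k1=z·y_n;  k2=λ(1+2/3z)y_n ⇒ h·k2=z(1+2/3z)y_n
  y_{n+1}/y_n = 1 + 19/25z + 6/25z(1+2/3z) = 1 + z + 4/25z²
  Hence R(z) = 1 + z + 4/25z².

Find x<0 with |R(x)|<1.
x=-0.72: |R|=0.3629
R=1: x+4/25x²=0 ⇒ x=−25/4=-6.2500; min R=1−1/(4·4/25)=-0.5625>−1
Confirm numerically:
  x=-5.942: |R|=0.70718 <1
  x=-4.671: |R|=0.18008 <1
  x=-4.647: |R|=0.19186 <1
  x=-4.522: |R|=0.25024 <1
  x=-6.718: |R|=1.50304 >1
  x=-6.525: |R|=1.28710 >1
  x=-6.465: |R|=1.22240 >1
Stable set (-6.2500, 0).

(-6.2500, 0).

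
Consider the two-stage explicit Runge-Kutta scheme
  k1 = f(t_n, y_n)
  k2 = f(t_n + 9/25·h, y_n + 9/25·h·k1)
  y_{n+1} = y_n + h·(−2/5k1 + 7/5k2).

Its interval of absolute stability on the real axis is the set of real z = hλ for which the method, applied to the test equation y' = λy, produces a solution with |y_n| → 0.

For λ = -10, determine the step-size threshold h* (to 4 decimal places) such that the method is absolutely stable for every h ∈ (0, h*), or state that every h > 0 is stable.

Test eqn y'=λy, z=hλ:
  k1=λy_n ⇒ h·k1=z·y_n;  k2=λ(1+9/25z)y_n ⇒ h·k2=z(1+9/25z)y_n
  y_{n+1}/y_n = 1 − 2/5z + 7/5z(1+9/25z) = 1 + z + 63/125z²
  R(z) = 1 + z + 63/125z².

Need |R(x)|<1, x<0.
x=-0.42: |R|=0.6689
R=1: x+63/125x²=0 ⇒ x=−125/63=-1.9841; min R=1−1/(4·63/125)=0.5040>−1
Confirm numerically:
  x=-1.956: |R|=0.97227 <1
  x=-1.898: |R|=0.91761 <1
  x=-1.677: |R|=0.74041 <1
  x=-2.561: |R|=1.74460 >1
  x=-2.376: |R|=1.46927 >1
  x=-2.095: |R|=1.11707 >1
So |R|<1 on (-1.9841, 0).

(-1.9841,0); λ=-10 ⇒ h* = (125/63)/10 = 0.1984.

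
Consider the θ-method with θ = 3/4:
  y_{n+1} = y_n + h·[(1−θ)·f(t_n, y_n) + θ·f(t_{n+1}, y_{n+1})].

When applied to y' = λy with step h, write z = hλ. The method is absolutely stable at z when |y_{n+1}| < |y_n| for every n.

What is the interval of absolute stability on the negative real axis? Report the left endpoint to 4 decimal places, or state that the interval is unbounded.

With y'=λy (z=hλ):
  y_{n+1} = y_n + z·[1/4·y_n + 3/4·y_{n+1}] ⇒ (1 − 3/4z)y_{n+1} = (1 + 1/4z)y_n
  so R(z) = (1 + 1/4z)/(1 − 3/4z).

Need |R(x)|<1, x<0.
x=-0.84: |R|=0.4847
x=-2: |R|=0.2000
x=-10: |R|=0.1765
x=-100: |R|=0.3158
θ=3/4≥1/2 ⇒ |1+1/4x|<|1−3/4x| ∀x<0 ⇒ interval (−∞,0).

(−∞, 0) — no finite endpoint.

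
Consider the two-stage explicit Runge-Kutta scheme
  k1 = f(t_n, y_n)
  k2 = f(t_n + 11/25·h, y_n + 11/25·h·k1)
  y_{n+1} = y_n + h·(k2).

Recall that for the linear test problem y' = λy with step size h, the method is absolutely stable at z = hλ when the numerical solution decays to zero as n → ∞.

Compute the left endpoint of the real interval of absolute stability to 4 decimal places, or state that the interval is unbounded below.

Test eqn y'=λy, z=hλ:
  k1=λy_n ⇒ h·k1=z·y_n;  k2=λ(1+11/25z)y_n ⇒ h·k2=z(1+11/25z)y_n
  y_{n+1}/y_n = 1 + z(1+11/25z) = 1 + z + 11/25z²
  so R(z) = 1 + z + 11/25z².

Boundary: |R(x)|=1, x<0.
x=-0.55: |R|=0.5831
R=1: x+11/25x²=0 ⇒ x=−25/11=-2.2727; min R=1−1/(4·11/25)=0.4318>−1
Confirm numerically:
  x=-2.159: |R|=0.89196 <1
  x=-2.015: |R|=0.77150 <1
  x=-1.691: |R|=0.56717 <1
  x=-2.862: |R|=1.74206 >1
  x=-2.615: |R|=1.39382 >1
  x=-2.343: |R|=1.07245 >1
So |R|<1 on (-2.2727, 0).

left endpoint -2.2727.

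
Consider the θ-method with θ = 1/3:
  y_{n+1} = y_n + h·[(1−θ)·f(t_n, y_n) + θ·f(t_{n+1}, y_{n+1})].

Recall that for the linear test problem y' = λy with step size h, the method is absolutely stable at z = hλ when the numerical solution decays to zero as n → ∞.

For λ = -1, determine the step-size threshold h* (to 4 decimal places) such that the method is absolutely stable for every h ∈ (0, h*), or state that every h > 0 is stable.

Set f=λy, z=hλ:
  y_{n+1} = y_n + z·[2/3·y_n + 1/3·y_{n+1}] ⇒ (1 − 1/3z)y_{n+1} = (1 + 2/3z)y_n
  Hence R(z) = (1 + 2/3z)/(1 − 1/3z).

Solve |R(x)|<1 on ℝ⁻.
x=-0.53: |R|=0.5496
R=−1: 1+2/3x = −1+1/3x ⇒ -1/3x=2 ⇒ x=2/(-1/3)=-6.0000
Confirm numerically:
  x=-4.590: |R|=0.81423 <1
  x=-2.778: |R|=0.44237 <1
  x=-2.465: |R|=0.35316 <1
  x=-6.591: |R|=1.06162 >1
  x=-6.192: |R|=1.02089 >1
  x=-6.141: |R|=1.01543 >1
Interval (-6.0000, 0).

(-6.0000,0); λ=-1 ⇒ h* = (6)/1 = 6.0000.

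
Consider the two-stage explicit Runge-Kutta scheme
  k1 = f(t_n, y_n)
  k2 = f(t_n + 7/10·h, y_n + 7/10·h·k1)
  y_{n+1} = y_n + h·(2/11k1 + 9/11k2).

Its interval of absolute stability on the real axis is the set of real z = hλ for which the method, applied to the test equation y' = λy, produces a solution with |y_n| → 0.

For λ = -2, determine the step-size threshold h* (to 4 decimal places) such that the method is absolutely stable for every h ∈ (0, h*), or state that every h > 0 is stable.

Test eqn y'=λy, z=hλ:
  k1=λy_n ⇒ h·k1=z·y_n;  k2=λ(1+7/10z)y_n ⇒ h·k2=z(1+7/10z)y_n
  y_{n+1}/y_n = 1 + 2/11z + 9/11z(1+7/10z) = 1 + z + 63/110z²
  ⇒ R(z) = 1 + z + 63/110z².

Need |R(x)|<1, x<0.
x=-0.77: |R|=0.5696
R=1: x+63/110x²=0 ⇒ x=−110/63=-1.7460; min R=1−1/(4·63/110)=0.5635>−1
Confirm numerically:
  x=-1.656: |R|=0.91461 <1
  x=-1.610: |R|=0.87457 <1
  x=-1.404: |R|=0.72497 <1
  x=-0.767: |R|=0.56993 <1
  x=-2.189: |R|=1.55535 >1
  x=-2.003: |R|=1.29479 >1
  x=-1.923: |R|=1.19490 >1
Stable set (-1.7460, 0).

(-1.7460,0); λ=-2 ⇒ h* = (110/63)/2 = 0.8730.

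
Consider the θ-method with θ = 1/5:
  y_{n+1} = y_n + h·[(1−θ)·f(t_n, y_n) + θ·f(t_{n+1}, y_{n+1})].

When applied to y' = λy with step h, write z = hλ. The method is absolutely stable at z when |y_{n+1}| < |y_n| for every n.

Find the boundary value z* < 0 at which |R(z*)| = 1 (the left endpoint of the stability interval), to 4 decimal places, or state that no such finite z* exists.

z* = -3.3333.

Set f=λy, z=hλ:
  y_{n+1} = y_n + z·[4/5·y_n + 1/5·y_{n+1}] ⇒ (1 − 1/5z)y_{n+1} = (1 + 4/5z)y_n
  so R(z) = (1 + 4/5z)/(1 − 1/5z).

Solve |R(x)|<1 on ℝ⁻.
x=-1.61: |R|=0.2179
R=−1: 1+4/5x = −1+1/5x ⇒ -3/5x=2 ⇒ x=2/(-3/5)=-3.3333
Confirm numerically:
  x=-3.039: |R|=0.89016 <1
  x=-2.281: |R|=0.56641 <1
  x=-1.624: |R|=0.22585 <1
  x=-1.334: |R|=0.05305 <1
  x=-3.849: |R|=1.17482 >1
  x=-3.792: |R|=1.15651 >1
  x=-3.600: |R|=1.09302 >1
Stable set (-3.3333, 0).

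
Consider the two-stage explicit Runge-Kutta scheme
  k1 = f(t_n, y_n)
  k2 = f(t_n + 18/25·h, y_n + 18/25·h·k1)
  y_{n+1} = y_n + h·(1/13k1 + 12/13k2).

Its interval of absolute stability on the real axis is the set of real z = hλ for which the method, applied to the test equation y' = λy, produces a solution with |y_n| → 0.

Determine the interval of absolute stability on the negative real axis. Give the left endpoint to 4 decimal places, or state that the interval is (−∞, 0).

On y'=λy, z=hλ:
  k1=λy_n ⇒ h·k1=z·y_n;  k2=λ(1+18/25z)y_n ⇒ h·k2=z(1+18/25z)y_n
  y_{n+1}/y_n = 1 + 1/13z + 12/13z(1+18/25z) = 1 + z + 216/325z²
  Hence R(z) = 1 + z + 216/325z².

Need |R(x)|<1, x<0.
x=-0.5: |R|=0.6662
R=1: x+216/325x²=0 ⇒ x=−325/216=-1.5046; min R=1−1/(4·216/325)=0.6238>−1
Confirm numerically:
  x=-1.280: |R|=0.80891 <1
  x=-1.167: |R|=0.73813 <1
  x=-1.156: |R|=0.73215 <1
  x=-1.037: |R|=0.67771 <1
  x=-1.881: |R|=1.47052 >1
  x=-1.676: |R|=1.19089 >1
  x=-1.621: |R|=1.12537 >1
Stable set (-1.5046, 0).

(-1.5046, 0).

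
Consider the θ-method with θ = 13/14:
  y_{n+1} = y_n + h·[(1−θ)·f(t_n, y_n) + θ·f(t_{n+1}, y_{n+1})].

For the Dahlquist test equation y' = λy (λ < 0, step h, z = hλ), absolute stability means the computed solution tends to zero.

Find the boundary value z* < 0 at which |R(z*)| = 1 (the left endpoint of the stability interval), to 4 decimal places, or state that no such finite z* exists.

On y'=λy, z=hλ:
  y_{n+1} = y_n + z·[1/14·y_n + 13/14·y_{n+1}] ⇒ (1 − 13/14z)y_{n+1} = (1 + 1/14z)y_n
  so R(z) = (1 + 1/14z)/(1 − 13/14z).

Find x<0 with |R(x)|<1.
x=-1.56: |R|=0.3629
x=-2: |R|=0.3000
x=-10: |R|=0.0278
x=-100: |R|=0.0654
θ=13/14≥1/2 ⇒ |1+1/14x|<|1−13/14x| ∀x<0 ⇒ stable on all of ℝ⁻.

(−∞, 0) — no finite endpoint.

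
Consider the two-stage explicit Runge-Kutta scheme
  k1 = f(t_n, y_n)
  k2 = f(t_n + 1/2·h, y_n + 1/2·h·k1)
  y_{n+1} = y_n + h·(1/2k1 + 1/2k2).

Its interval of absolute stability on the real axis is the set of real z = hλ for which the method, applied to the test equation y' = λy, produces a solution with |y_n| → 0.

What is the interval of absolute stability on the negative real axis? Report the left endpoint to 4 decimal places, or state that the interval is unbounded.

z∈(-4.0000,0).

Set f=λy, z=hλ:
  k1=λy_n ⇒ h·k1=z·y_n;  k2=λ(1+1/2z)y_n ⇒ h·k2=z(1+1/2z)y_n
  y_{n+1}/y_n = 1 + 1/2z + 1/2z(1+1/2z) = 1 + z + 1/4z²
  R(z) = 1 + z + 1/4z².

Solve |R(x)|<1 on ℝ⁻.
x=-1.19: |R|=0.1640
R=1: x+1/4x²=0 ⇒ x=−4=-4.0000; min R=1−1/(4·1/4)=0.0000>−1
Confirm numerically:
  x=-3.804: |R|=0.81360 <1
  x=-2.871: |R|=0.18966 <1
  x=-1.733: |R|=0.01782 <1
  x=-4.449: |R|=1.49940 >1
  x=-4.163: |R|=1.16964 >1
  x=-4.050: |R|=1.05062 >1
So |R|<1 on (-4.0000, 0).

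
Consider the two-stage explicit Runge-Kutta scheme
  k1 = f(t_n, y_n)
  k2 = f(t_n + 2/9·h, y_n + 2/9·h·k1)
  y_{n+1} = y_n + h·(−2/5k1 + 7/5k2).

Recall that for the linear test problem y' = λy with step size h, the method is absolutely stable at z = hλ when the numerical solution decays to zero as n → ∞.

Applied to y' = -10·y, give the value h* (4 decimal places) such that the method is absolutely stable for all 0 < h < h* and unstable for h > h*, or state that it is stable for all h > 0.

Test eqn y'=λy, z=hλ:
  k1=λy_n ⇒ h·k1=z·y_n;  k2=λ(1+2/9z)y_n ⇒ h·k2=z(1+2/9z)y_n
  y_{n+1}/y_n = 1 − 2/5z + 7/5z(1+2/9z) = 1 + z + 14/45z²
  ⇒ R(z) = 1 + z + 14/45z².

Need |R(x)|<1, x<0.
x=-0.78: |R|=0.4093
R=1: x+14/45x²=0 ⇒ x=−45/14=-3.2143; min R=1−1/(4·14/45)=0.1964>−1
Confirm numerically:
  x=-3.025: |R|=0.82186 <1
  x=-1.827: |R|=0.21147 <1
  x=-1.664: |R|=0.19743 <1
  x=-3.741: |R|=1.61303 >1
  x=-3.291: |R|=1.07855 >1
So |R|<1 on (-3.2143, 0).

(-3.2143,0); λ=-10 ⇒ h* = (45/14)/10 = 0.3214.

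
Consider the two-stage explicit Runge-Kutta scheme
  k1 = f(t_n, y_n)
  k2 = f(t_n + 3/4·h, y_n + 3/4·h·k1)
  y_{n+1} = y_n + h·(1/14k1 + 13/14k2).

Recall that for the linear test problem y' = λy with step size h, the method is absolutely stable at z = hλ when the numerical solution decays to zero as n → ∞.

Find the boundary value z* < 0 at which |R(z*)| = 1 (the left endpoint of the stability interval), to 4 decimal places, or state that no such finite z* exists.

Set f=λy, z=hλ:
  k1=λy_n ⇒ h·k1=z·y_n;  k2=λ(1+3/4z)y_n ⇒ h·k2=z(1+3/4z)y_n
  y_{n+1}/y_n = 1 + 1/14z + 13/14z(1+3/4z) = 1 + z + 39/56z²
  so R(z) = 1 + z + 39/56z².

Solve |R(x)|<1 on ℝ⁻.
x=-0.71: |R|=0.6411
R=1: x+39/56x²=0 ⇒ x=−56/39=-1.4359; min R=1−1/(4·39/56)=0.6410>−1
Confirm numerically:
  x=-0.877: |R|=0.65864 <1
  x=-0.839: |R|=0.65123 <1
  x=-0.774: |R|=0.64321 <1
  x=-1.929: |R|=1.66244 >1
  x=-1.653: |R|=1.24993 >1
So |R|<1 on (-1.4359, 0).

left endpoint -1.4359.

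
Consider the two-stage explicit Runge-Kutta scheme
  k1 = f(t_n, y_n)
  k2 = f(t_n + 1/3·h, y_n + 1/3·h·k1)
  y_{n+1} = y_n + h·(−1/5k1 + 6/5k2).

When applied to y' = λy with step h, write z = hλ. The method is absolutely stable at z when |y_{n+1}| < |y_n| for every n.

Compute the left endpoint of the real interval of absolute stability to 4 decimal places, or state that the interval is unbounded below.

z* = -2.5000.

Set f=λy, z=hλ:
  k1=λy_n ⇒ h·k1=z·y_n;  k2=λ(1+1/3z)y_n ⇒ h·k2=z(1+1/3z)y_n
  y_{n+1}/y_n = 1 − 1/5z + 6/5z(1+1/3z) = 1 + z + 2/5z²
  ⇒ R(z) = 1 + z + 2/5z².

Find x<0 with |R(x)|<1.
x=-0.65: |R|=0.5190
R=1: x+2/5x²=0 ⇒ x=−5/2=-2.5000; min R=1−1/(4·2/5)=0.3750>−1
Confirm numerically:
  x=-2.464: |R|=0.96452 <1
  x=-2.124: |R|=0.68055 <1
  x=-2.020: |R|=0.61216 <1
  x=-3.079: |R|=1.71310 >1
  x=-2.849: |R|=1.39772 >1
  x=-2.750: |R|=1.27500 >1
Interval (-2.5000, 0).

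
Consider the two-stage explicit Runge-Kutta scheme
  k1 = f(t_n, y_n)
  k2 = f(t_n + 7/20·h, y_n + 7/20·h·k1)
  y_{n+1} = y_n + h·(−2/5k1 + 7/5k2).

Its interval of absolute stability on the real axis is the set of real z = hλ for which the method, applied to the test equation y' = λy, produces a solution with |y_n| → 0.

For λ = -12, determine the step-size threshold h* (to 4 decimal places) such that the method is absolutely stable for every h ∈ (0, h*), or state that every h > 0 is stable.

With y'=λy (z=hλ):
  k1=λy_n ⇒ h·k1=z·y_n;  k2=λ(1+7/20z)y_n ⇒ h·k2=z(1+7/20z)y_n
  y_{n+1}/y_n = 1 − 2/5z + 7/5z(1+7/20z) = 1 + z + 49/100z²
  so R(z) = 1 + z + 49/100z².

Need |R(x)|<1, x<0.
x=-1.71: |R|=0.7228
R=1: x+49/100x²=0 ⇒ x=−100/49=-2.0408; min R=1−1/(4·49/100)=0.4898>−1
Confirm numerically:
  x=-1.705: |R|=0.71944 <1
  x=-1.583: |R|=0.64489 <1
  x=-1.222: |R|=0.50971 <1
  x=-0.861: |R|=0.50225 <1
  x=-2.445: |R|=1.48423 >1
  x=-2.427: |R|=1.45926 >1
So |R|<1 on (-2.0408, 0).

(-2.0408,0); λ=-12 ⇒ h* = (100/49)/12 = 0.1701.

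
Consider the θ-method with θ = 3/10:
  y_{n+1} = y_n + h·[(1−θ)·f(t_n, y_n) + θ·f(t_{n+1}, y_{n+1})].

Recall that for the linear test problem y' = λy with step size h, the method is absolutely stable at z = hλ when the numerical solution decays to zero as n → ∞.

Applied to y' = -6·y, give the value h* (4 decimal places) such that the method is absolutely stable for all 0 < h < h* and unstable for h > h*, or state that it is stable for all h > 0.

(-5.0000,0); λ=-6 ⇒ h* = (5)/6 = 0.8333.

Set f=λy, z=hλ:
  y_{n+1} = y_n + z·[7/10·y_n + 3/10·y_{n+1}] ⇒ (1 − 3/10z)y_{n+1} = (1 + 7/10z)y_n
  Hence R(z) = (1 + 7/10z)/(1 − 3/10z).

Boundary: |R(x)|=1, x<0.
x=-0.48: |R|=0.5804
R=−1: 1+7/10x = −1+3/10x ⇒ -2/5x=2 ⇒ x=2/(-2/5)=-5.0000
Confirm numerically:
  x=-4.589: |R|=0.93083 <1
  x=-2.763: |R|=0.51074 <1
  x=-2.756: |R|=0.50865 <1
  x=-5.417: |R|=1.06354 >1
  x=-5.378: |R|=1.05786 >1
Stable set (-5.0000, 0).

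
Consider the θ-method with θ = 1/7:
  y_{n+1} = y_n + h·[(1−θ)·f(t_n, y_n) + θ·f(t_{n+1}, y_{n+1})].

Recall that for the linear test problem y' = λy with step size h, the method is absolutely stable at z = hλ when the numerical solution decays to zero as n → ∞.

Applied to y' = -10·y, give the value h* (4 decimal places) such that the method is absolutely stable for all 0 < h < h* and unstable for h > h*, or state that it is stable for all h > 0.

(-2.8000,0); λ=-10 ⇒ h* = (14/5)/10 = 0.2800.

Set f=λy, z=hλ:
  y_{n+1} = y_n + z·[6/7·y_n + 1/7·y_{n+1}] ⇒ (1 − 1/7z)y_{n+1} = (1 + 6/7z)y_n
  Hence R(z) = (1 + 6/7z)/(1 − 1/7z).

Solve |R(x)|<1 on ℝ⁻.
x=-0.34: |R|=0.6757
R=−1: 1+6/7x = −1+1/7x ⇒ -5/7x=2 ⇒ x=2/(-5/7)=-2.8000
Confirm numerically:
  x=-1.990: |R|=0.54950 <1
  x=-1.961: |R|=0.53186 <1
  x=-1.377: |R|=0.15065 <1
  x=-1.142: |R|=0.01818 <1
  x=-3.347: |R|=1.26433 >1
  x=-3.095: |R|=1.14611 >1
  x=-2.858: |R|=1.02942 >1
Stable set (-2.8000, 0).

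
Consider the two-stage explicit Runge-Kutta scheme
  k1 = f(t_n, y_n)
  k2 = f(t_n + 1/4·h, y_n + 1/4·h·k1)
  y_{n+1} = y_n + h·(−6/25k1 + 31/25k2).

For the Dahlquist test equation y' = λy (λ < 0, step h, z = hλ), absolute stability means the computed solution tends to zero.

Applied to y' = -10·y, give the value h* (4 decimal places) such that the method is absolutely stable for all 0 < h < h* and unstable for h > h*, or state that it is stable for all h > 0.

Set f=λy, z=hλ:
  k1=λy_n ⇒ h·k1=z·y_n;  k2=λ(1+1/4z)y_n ⇒ h·k2=z(1+1/4z)y_n
  y_{n+1}/y_n = 1 − 6/25z + 31/25z(1+1/4z) = 1 + z + 31/100z²
  ⇒ R(z) = 1 + z + 31/100z².

Need |R(x)|<1, x<0.
x=-1.46: |R|=0.2008
R=1: x+31/100x²=0 ⇒ x=−100/31=-3.2258; min R=1−1/(4·31/100)=0.1935>−1
Confirm numerically:
  x=-2.673: |R|=0.54193 <1
  x=-2.227: |R|=0.31045 <1
  x=-2.119: |R|=0.27295 <1
  x=-3.774: |R|=1.64135 >1
  x=-3.551: |R|=1.35798 >1
  x=-3.474: |R|=1.26729 >1
Interval (-3.2258, 0).

(-3.2258,0); λ=-10 ⇒ h* = (100/31)/10 = 0.3226.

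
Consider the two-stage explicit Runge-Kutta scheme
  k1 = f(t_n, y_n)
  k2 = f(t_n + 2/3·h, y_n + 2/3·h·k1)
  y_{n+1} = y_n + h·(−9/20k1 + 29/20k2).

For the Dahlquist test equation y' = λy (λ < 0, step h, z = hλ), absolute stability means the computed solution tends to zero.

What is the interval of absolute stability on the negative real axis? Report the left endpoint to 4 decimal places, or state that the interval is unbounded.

Test eqn y'=λy, z=hλ:
  k1=λy_n ⇒ h·k1=z·y_n;  k2=λ(1+2/3z)y_n ⇒ h·k2=z(1+2/3z)y_n
  y_{n+1}/y_n = 1 − 9/20z + 29/20z(1+2/3z) = 1 + z + 29/30z²
  ⇒ R(z) = 1 + z + 29/30z².

Boundary: |R(x)|=1, x<0.
x=-1.18: |R|=1.1660
R=1: x+29/30x²=0 ⇒ x=−30/29=-1.0345; min R=1−1/(4·29/30)=0.7414>−1
Confirm numerically:
  x=-0.750: |R|=0.79375 <1
  x=-0.681: |R|=0.76730 <1
  x=-0.525: |R|=0.74144 <1
  x=-0.433: |R|=0.74824 <1
  x=-1.502: |R|=1.67880 >1
  x=-1.220: |R|=1.21879 >1
Stable set (-1.0345, 0).

z∈(-1.0345,0).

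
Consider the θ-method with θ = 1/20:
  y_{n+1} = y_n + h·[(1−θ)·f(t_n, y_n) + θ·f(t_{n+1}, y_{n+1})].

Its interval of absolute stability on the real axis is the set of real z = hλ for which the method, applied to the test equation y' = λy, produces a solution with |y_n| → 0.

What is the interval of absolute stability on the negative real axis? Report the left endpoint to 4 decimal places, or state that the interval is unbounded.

(-2.2222, 0).

On y'=λy, z=hλ:
  y_{n+1} = y_n + z·[19/20·y_n + 1/20·y_{n+1}] ⇒ (1 − 1/20z)y_{n+1} = (1 + 19/20z)y_n
  R(z) = (1 + 19/20z)/(1 − 1/20z).

Find x<0 with |R(x)|<1.
x=-0.72: |R|=0.3050
R=−1: 1+19/20x = −1+1/20x ⇒ -9/10x=2 ⇒ x=2/(-9/10)=-2.2222
Confirm numerically:
  x=-1.454: |R|=0.35546 <1
  x=-1.259: |R|=0.18444 <1
  x=-1.022: |R|=0.02769 <1
  x=-2.812: |R|=1.46537 >1
  x=-2.745: |R|=1.41372 >1
So |R|<1 on (-2.2222, 0).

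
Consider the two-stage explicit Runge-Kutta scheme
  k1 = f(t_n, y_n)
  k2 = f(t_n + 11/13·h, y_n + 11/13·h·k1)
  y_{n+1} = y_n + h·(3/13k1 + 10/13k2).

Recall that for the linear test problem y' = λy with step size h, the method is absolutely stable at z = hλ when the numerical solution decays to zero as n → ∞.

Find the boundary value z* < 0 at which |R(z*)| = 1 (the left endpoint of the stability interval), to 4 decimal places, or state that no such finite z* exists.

left endpoint -1.5364.

With y'=λy (z=hλ):
  k1=λy_n ⇒ h·k1=z·y_n;  k2=λ(1+11/13z)y_n ⇒ h·k2=z(1+11/13z)y_n
  y_{n+1}/y_n = 1 + 3/13z + 10/13z(1+11/13z) = 1 + z + 110/169z²
  Hence R(z) = 1 + z + 110/169z².

Find x<0 with |R(x)|<1.
x=-1.78: |R|=1.2823
R=1: x+110/169x²=0 ⇒ x=−169/110=-1.5364; min R=1−1/(4·110/169)=0.6159>−1
Confirm numerically:
  x=-1.504: |R|=0.96832 <1
  x=-1.105: |R|=0.68975 <1
  x=-0.977: |R|=0.64429 <1
  x=-1.901: |R|=1.45118 >1
  x=-1.808: |R|=1.31966 >1
  x=-1.741: |R|=1.23189 >1
Stable set (-1.5364, 0).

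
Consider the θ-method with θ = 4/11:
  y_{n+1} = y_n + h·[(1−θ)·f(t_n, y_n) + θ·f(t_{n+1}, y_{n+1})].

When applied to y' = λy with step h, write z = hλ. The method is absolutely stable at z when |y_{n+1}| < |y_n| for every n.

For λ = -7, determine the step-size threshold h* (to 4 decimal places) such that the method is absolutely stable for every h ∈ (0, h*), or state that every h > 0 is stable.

(-7.3333,0); λ=-7 ⇒ h* = (22/3)/7 = 1.0476.

Set f=λy, z=hλ:
  y_{n+1} = y_n + z·[7/11·y_n + 4/11·y_{n+1}] ⇒ (1 − 4/11z)y_{n+1} = (1 + 7/11z)y_n
  R(z) = (1 + 7/11z)/(1 − 4/11z).

Solve |R(x)|<1 on ℝ⁻.
x=-0.33: |R|=0.7054
R=−1: 1+7/11x = −1+4/11x ⇒ -3/11x=2 ⇒ x=2/(-3/11)=-7.3333
Confirm numerically:
  x=-7.312: |R|=0.99841 <1
  x=-4.736: |R|=0.73978 <1
  x=-4.594: |R|=0.72025 <1
  x=-3.605: |R|=0.55999 <1
  x=-7.864: |R|=1.03750 >1
  x=-7.456: |R|=1.00901 >1
  x=-7.437: |R|=1.00763 >1
So |R|<1 on (-7.3333, 0).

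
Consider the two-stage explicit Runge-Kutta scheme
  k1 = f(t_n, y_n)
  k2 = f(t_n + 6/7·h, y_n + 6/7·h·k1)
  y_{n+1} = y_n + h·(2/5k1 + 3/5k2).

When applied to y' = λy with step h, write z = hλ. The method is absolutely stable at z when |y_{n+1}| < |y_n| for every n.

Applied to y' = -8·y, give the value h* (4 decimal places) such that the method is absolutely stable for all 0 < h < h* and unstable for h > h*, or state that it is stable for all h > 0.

On y'=λy, z=hλ:
  k1=λy_n ⇒ h·k1=z·y_n;  k2=λ(1+6/7z)y_n ⇒ h·k2=z(1+6/7z)y_n
  y_{n+1}/y_n = 1 + 2/5z + 3/5z(1+6/7z) = 1 + z + 18/35z²
  ⇒ R(z) = 1 + z + 18/35z².

Solve |R(x)|<1 on ℝ⁻.
x=-1.4: |R|=0.6080
R=1: x+18/35x²=0 ⇒ x=−35/18=-1.9444; min R=1−1/(4·18/35)=0.5139>−1
Confirm numerically:
  x=-1.562: |R|=0.69278 <1
  x=-1.088: |R|=0.52078 <1
  x=-0.834: |R|=0.52371 <1
  x=-2.182: |R|=1.26658 >1
  x=-2.067: |R|=1.13028 >1
  x=-2.047: |R|=1.10796 >1
Interval (-1.9444, 0).

(-1.9444,0); λ=-8 ⇒ h* = (35/18)/8 = 0.2431.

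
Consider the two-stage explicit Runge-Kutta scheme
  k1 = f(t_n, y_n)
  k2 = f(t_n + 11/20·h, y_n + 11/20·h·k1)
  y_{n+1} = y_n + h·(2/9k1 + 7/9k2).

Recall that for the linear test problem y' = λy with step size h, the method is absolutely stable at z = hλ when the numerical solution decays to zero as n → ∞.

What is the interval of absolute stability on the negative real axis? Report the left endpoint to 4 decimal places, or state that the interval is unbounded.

z∈(-2.3377,0).

Test eqn y'=λy, z=hλ:
  k1=λy_n ⇒ h·k1=z·y_n;  k2=λ(1+11/20z)y_n ⇒ h·k2=z(1+11/20z)y_n
  y_{n+1}/y_n = 1 + 2/9z + 7/9z(1+11/20z) = 1 + z + 77/180z²
  ⇒ R(z) = 1 + z + 77/180z².

Need |R(x)|<1, x<0.
x=-0.7: |R|=0.5096
R=1: x+77/180x²=0 ⇒ x=−180/77=-2.3377; min R=1−1/(4·77/180)=0.4156>−1
Confirm numerically:
  x=-2.260: |R|=0.92492 <1
  x=-1.804: |R|=0.58817 <1
  x=-1.676: |R|=0.52562 <1
  x=-1.050: |R|=0.42163 <1
  x=-2.728: |R|=1.45552 >1
  x=-2.684: |R|=1.39765 >1
Stable set (-2.3377, 0).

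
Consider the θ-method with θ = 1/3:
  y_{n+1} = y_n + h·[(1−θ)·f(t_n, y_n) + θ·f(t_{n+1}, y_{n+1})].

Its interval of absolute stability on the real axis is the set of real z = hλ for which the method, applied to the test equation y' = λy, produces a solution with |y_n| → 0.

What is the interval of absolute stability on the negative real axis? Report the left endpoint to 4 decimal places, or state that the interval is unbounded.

(-6.0000, 0).

With y'=λy (z=hλ):
  y_{n+1} = y_n + z·[2/3·y_n + 1/3·y_{n+1}] ⇒ (1 − 1/3z)y_{n+1} = (1 + 2/3z)y_n
  so R(z) = (1 + 2/3z)/(1 − 1/3z).

Find x<0 with |R(x)|<1.
x=-1.02: |R|=0.2388
R=−1: 1+2/3x = −1+1/3x ⇒ -1/3x=2 ⇒ x=2/(-1/3)=-6.0000
Confirm numerically:
  x=-4.139: |R|=0.73932 <1
  x=-3.151: |R|=0.53682 <1
  x=-3.052: |R|=0.51289 <1
  x=-6.199: |R|=1.02163 >1
  x=-6.145: |R|=1.01586 >1
Stable set (-6.0000, 0).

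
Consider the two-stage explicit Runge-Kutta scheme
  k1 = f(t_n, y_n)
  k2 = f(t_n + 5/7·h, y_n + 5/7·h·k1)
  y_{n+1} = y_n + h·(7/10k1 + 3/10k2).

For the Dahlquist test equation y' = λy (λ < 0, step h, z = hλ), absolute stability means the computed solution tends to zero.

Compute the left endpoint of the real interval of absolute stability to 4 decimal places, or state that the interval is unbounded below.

left endpoint -4.6667.

Set f=λy, z=hλ:
  k1=λy_n ⇒ h·k1=z·y_n;  k2=λ(1+5/7z)y_n ⇒ h·k2=z(1+5/7z)y_n
  y_{n+1}/y_n = 1 + 7/10z + 3/10z(1+5/7z) = 1 + z + 3/14z²
  R(z) = 1 + z + 3/14z².

Need |R(x)|<1, x<0.
x=-1.43: |R|=0.0082
R=1: x+3/14x²=0 ⇒ x=−14/3=-4.6667; min R=1−1/(4·3/14)=-0.1667>−1
Confirm numerically:
  x=-4.216: |R|=0.59285 <1
  x=-4.121: |R|=0.51814 <1
  x=-3.299: |R|=0.03316 <1
  x=-2.426: |R|=0.16483 <1
  x=-5.144: |R|=1.52616 >1
  x=-4.880: |R|=1.22309 >1
  x=-4.823: |R|=1.16157 >1
Stable set (-4.6667, 0).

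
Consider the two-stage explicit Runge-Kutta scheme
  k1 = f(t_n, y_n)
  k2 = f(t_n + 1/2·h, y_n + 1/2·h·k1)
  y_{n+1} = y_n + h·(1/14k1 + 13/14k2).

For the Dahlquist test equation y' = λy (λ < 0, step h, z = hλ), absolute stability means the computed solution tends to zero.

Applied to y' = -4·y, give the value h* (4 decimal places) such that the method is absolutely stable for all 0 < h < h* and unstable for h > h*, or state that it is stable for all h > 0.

Set f=λy, z=hλ:
  k1=λy_n ⇒ h·k1=z·y_n;  k2=λ(1+1/2z)y_n ⇒ h·k2=z(1+1/2z)y_n
  y_{n+1}/y_n = 1 + 1/14z + 13/14z(1+1/2z) = 1 + z + 13/28z²
  so R(z) = 1 + z + 13/28z².

Boundary: |R(x)|=1, x<0.
x=-1.45: |R|=0.5262
R=1: x+13/28x²=0 ⇒ x=−28/13=-2.1538; min R=1−1/(4·13/28)=0.4615>−1
Confirm numerically:
  x=-1.708: |R|=0.64644 <1
  x=-1.378: |R|=0.50362 <1
  x=-1.148: |R|=0.46388 <1
  x=-2.740: |R|=1.74567 >1
  x=-2.375: |R|=1.24386 >1
  x=-2.331: |R|=1.19172 >1
Interval (-2.1538, 0).

(-2.1538,0); λ=-4 ⇒ h* = (28/13)/4 = 0.5385.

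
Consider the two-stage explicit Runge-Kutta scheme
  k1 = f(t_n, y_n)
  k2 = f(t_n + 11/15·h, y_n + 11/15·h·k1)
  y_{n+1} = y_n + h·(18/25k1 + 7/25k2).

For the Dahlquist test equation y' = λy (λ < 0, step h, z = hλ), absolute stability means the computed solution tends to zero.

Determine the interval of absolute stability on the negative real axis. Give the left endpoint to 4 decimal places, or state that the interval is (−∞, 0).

z∈(-4.8701,0).

With y'=λy (z=hλ):
  k1=λy_n ⇒ h·k1=z·y_n;  k2=λ(1+11/15z)y_n ⇒ h·k2=z(1+11/15z)y_n
  y_{n+1}/y_n = 1 + 18/25z + 7/25z(1+11/15z) = 1 + z + 77/375z²
  so R(z) = 1 + z + 77/375z².

Need |R(x)|<1, x<0.
x=-0.62: |R|=0.4589
R=1: x+77/375x²=0 ⇒ x=−375/77=-4.8701; min R=1−1/(4·77/375)=-0.2175>−1
Confirm numerically:
  x=-3.726: |R|=0.12466 <1
  x=-2.679: |R|=0.20531 <1
  x=-1.988: |R|=0.17649 <1
  x=-5.448: |R|=1.64644 >1
  x=-5.166: |R|=1.31384 >1
So |R|<1 on (-4.8701, 0).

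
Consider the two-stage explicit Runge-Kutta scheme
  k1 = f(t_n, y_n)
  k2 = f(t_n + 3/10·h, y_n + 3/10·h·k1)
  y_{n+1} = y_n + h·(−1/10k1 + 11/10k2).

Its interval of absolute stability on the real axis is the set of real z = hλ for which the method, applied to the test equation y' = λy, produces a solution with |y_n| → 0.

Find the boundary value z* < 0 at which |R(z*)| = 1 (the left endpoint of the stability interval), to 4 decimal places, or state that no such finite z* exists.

left endpoint -3.0303.

With y'=λy (z=hλ):
  k1=λy_n ⇒ h·k1=z·y_n;  k2=λ(1+3/10z)y_n ⇒ h·k2=z(1+3/10z)y_n
  y_{n+1}/y_n = 1 − 1/10z + 11/10z(1+3/10z) = 1 + z + 33/100z²
  Hence R(z) = 1 + z + 33/100z².

Find x<0 with |R(x)|<1.
x=-1.43: |R|=0.2448
R=1: x+33/100x²=0 ⇒ x=−100/33=-3.0303; min R=1−1/(4·33/100)=0.2424>−1
Confirm numerically:
  x=-2.986: |R|=0.95634 <1
  x=-2.791: |R|=0.77959 <1
  x=-1.602: |R|=0.24491 <1
  x=-3.576: |R|=1.64397 >1
  x=-3.083: |R|=1.05361 >1
Interval (-3.0303, 0).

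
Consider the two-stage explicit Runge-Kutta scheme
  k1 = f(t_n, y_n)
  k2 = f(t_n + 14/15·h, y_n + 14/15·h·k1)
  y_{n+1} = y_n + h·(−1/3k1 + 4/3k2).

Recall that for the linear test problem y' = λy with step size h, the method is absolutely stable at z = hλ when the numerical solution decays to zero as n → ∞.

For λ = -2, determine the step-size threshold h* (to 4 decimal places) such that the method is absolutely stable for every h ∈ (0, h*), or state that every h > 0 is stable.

On y'=λy, z=hλ:
  k1=λy_n ⇒ h·k1=z·y_n;  k2=λ(1+14/15z)y_n ⇒ h·k2=z(1+14/15z)y_n
  y_{n+1}/y_n = 1 − 1/3z + 4/3z(1+14/15z) = 1 + z + 56/45z²
  so R(z) = 1 + z + 56/45z².

Solve |R(x)|<1 on ℝ⁻.
x=-0.36: |R|=0.8013
R=1: x+56/45x²=0 ⇒ x=−45/56=-0.8036; min R=1−1/(4·56/45)=0.7991>−1
Confirm numerically:
  x=-0.762: |R|=0.96058 <1
  x=-0.721: |R|=0.92591 <1
  x=-0.452: |R|=0.80224 <1
  x=-0.334: |R|=0.80483 <1
  x=-1.278: |R|=1.75453 >1
  x=-1.214: |R|=1.62006 >1
Stable set (-0.8036, 0).

(-0.8036,0); λ=-2 ⇒ h* = (45/56)/2 = 0.4018.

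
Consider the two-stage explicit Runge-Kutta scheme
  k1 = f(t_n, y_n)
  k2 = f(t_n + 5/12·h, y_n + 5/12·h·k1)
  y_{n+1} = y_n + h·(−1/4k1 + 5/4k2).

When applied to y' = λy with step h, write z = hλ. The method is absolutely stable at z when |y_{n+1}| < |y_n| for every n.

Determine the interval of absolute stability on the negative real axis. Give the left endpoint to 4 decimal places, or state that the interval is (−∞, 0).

(-1.9200, 0).

Test eqn y'=λy, z=hλ:
  k1=λy_n ⇒ h·k1=z·y_n;  k2=λ(1+5/12z)y_n ⇒ h·k2=z(1+5/12z)y_n
  y_{n+1}/y_n = 1 − 1/4z + 5/4z(1+5/12z) = 1 + z + 25/48z²
  so R(z) = 1 + z + 25/48z².

Need |R(x)|<1, x<0.
x=-1.05: |R|=0.5242
R=1: x+25/48x²=0 ⇒ x=−48/25=-1.9200; min R=1−1/(4·25/48)=0.5200>−1
Confirm numerically:
  x=-1.832: |R|=0.91603 <1
  x=-1.795: |R|=0.88314 <1
  x=-1.461: |R|=0.65073 <1
  x=-1.444: |R|=0.64201 <1
  x=-2.334: |R|=1.50327 >1
  x=-2.082: |R|=1.17567 >1
  x=-1.998: |R|=1.08117 >1
Interval (-1.9200, 0).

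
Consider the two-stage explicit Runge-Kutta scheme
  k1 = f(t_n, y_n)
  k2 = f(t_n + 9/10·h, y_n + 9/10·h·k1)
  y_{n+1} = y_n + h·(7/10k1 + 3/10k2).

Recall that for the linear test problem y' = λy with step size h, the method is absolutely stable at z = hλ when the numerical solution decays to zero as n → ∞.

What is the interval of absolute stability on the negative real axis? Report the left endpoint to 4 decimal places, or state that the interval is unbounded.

(-3.7037, 0).

Test eqn y'=λy, z=hλ:
  k1=λy_n ⇒ h·k1=z·y_n;  k2=λ(1+9/10z)y_n ⇒ h·k2=z(1+9/10z)y_n
  y_{n+1}/y_n = 1 + 7/10z + 3/10z(1+9/10z) = 1 + z + 27/100z²
  so R(z) = 1 + z + 27/100z².

Need |R(x)|<1, x<0.
x=-1.5: |R|=0.1075
R=1: x+27/100x²=0 ⇒ x=−100/27=-3.7037; min R=1−1/(4·27/100)=0.0741>−1
Confirm numerically:
  x=-3.138: |R|=0.52070 <1
  x=-3.125: |R|=0.51172 <1
  x=-1.927: |R|=0.07560 <1
  x=-1.820: |R|=0.07435 <1
  x=-4.277: |R|=1.66204 >1
  x=-4.240: |R|=1.61395 >1
So |R|<1 on (-3.7037, 0).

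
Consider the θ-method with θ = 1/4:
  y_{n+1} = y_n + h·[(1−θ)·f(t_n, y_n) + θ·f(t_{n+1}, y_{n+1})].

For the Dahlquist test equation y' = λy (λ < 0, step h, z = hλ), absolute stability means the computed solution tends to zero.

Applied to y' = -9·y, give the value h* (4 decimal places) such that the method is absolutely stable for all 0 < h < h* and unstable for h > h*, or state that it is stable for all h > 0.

(-4.0000,0); λ=-9 ⇒ h* = (4)/9 = 0.4444.

Set f=λy, z=hλ:
  y_{n+1} = y_n + z·[3/4·y_n + 1/4·y_{n+1}] ⇒ (1 − 1/4z)y_{n+1} = (1 + 3/4z)y_n
  Hence R(z) = (1 + 3/4z)/(1 − 1/4z).

Boundary: |R(x)|=1, x<0.
x=-1.51: |R|=0.0962
R=−1: 1+3/4x = −1+1/4x ⇒ -1/2x=2 ⇒ x=2/(-1/2)=-4.0000
Confirm numerically:
  x=-3.892: |R|=0.97263 <1
  x=-3.273: |R|=0.80008 <1
  x=-3.211: |R|=0.78117 <1
  x=-1.695: |R|=0.19052 <1
  x=-4.413: |R|=1.09818 >1
  x=-4.074: |R|=1.01833 >1
Stable set (-4.0000, 0).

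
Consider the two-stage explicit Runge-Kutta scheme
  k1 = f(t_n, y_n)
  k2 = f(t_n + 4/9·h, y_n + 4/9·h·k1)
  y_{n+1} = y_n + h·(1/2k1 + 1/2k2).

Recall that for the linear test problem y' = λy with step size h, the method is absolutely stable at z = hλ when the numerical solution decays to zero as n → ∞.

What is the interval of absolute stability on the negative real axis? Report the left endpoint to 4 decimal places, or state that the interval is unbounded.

Set f=λy, z=hλ:
  k1=λy_n ⇒ h·k1=z·y_n;  k2=λ(1+4/9z)y_n ⇒ h·k2=z(1+4/9z)y_n
  y_{n+1}/y_n = 1 + 1/2z + 1/2z(1+4/9z) = 1 + z + 2/9z²
  ⇒ R(z) = 1 + z + 2/9z².

Boundary: |R(x)|=1, x<0.
x=-1.45: |R|=0.0172
R=1: x+2/9x²=0 ⇒ x=−9/2=-4.5000; min R=1−1/(4·2/9)=-0.1250>−1
Confirm numerically:
  x=-4.138: |R|=0.66712 <1
  x=-3.390: |R|=0.16380 <1
  x=-2.067: |R|=0.11756 <1
  x=-5.091: |R|=1.66862 >1
  x=-4.938: |R|=1.48063 >1
  x=-4.639: |R|=1.14329 >1
Stable set (-4.5000, 0).

z∈(-4.5000,0).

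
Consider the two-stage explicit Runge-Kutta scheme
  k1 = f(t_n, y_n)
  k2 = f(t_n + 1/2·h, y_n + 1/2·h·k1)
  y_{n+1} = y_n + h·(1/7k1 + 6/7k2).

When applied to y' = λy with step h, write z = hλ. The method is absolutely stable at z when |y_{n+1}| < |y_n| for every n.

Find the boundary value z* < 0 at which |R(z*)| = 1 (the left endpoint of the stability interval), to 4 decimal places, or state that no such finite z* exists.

On y'=λy, z=hλ:
  k1=λy_n ⇒ h·k1=z·y_n;  k2=λ(1+1/2z)y_n ⇒ h·k2=z(1+1/2z)y_n
  y_{n+1}/y_n = 1 + 1/7z + 6/7z(1+1/2z) = 1 + z + 3/7z²
  ⇒ R(z) = 1 + z + 3/7z².

Boundary: |R(x)|=1, x<0.
x=-1.09: |R|=0.4192
R=1: x+3/7x²=0 ⇒ x=−7/3=-2.3333; min R=1−1/(4·3/7)=0.4167>−1
Confirm numerically:
  x=-1.999: |R|=0.71357 <1
  x=-1.629: |R|=0.50827 <1
  x=-1.591: |R|=0.49383 <1
  x=-1.445: |R|=0.44987 <1
  x=-2.718: |R|=1.44808 >1
  x=-2.632: |R|=1.33690 >1
Interval (-2.3333, 0).

left endpoint -2.3333.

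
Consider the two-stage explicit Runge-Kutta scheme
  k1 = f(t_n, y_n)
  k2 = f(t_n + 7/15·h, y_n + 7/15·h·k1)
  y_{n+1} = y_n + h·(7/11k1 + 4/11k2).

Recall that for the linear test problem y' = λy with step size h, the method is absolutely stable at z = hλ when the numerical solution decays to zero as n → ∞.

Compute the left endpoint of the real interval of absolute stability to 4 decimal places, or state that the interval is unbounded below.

left endpoint -5.8929.

With y'=λy (z=hλ):
  k1=λy_n ⇒ h·k1=z·y_n;  k2=λ(1+7/15z)y_n ⇒ h·k2=z(1+7/15z)y_n
  y_{n+1}/y_n = 1 + 7/11z + 4/11z(1+7/15z) = 1 + z + 28/165z²
  R(z) = 1 + z + 28/165z².

Need |R(x)|<1, x<0.
x=-1.04: |R|=0.1435
R=1: x+28/165x²=0 ⇒ x=−165/28=-5.8929; min R=1−1/(4·28/165)=-0.4732>−1
Confirm numerically:
  x=-5.275: |R|=0.44692 <1
  x=-5.012: |R|=0.25081 <1
  x=-4.182: |R|=0.21415 <1
  x=-6.080: |R|=1.19309 >1
  x=-5.939: |R|=1.04650 >1
Interval (-5.8929, 0).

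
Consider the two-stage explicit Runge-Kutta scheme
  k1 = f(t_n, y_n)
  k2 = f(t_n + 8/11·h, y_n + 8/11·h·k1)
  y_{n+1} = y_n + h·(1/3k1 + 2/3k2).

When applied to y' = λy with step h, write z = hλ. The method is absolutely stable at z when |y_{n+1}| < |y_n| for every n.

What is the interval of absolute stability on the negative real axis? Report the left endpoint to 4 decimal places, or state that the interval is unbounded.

z∈(-2.0625,0).

Test eqn y'=λy, z=hλ:
  k1=λy_n ⇒ h·k1=z·y_n;  k2=λ(1+8/11z)y_n ⇒ h·k2=z(1+8/11z)y_n
  y_{n+1}/y_n = 1 + 1/3z + 2/3z(1+8/11z) = 1 + z + 16/33z²
  R(z) = 1 + z + 16/33z².

Need |R(x)|<1, x<0.
x=-0.6: |R|=0.5745
R=1: x+16/33x²=0 ⇒ x=−33/16=-2.0625; min R=1−1/(4·16/33)=0.4844>−1
Confirm numerically:
  x=-1.750: |R|=0.73485 <1
  x=-1.660: |R|=0.67605 <1
  x=-1.535: |R|=0.60741 <1
  x=-2.451: |R|=1.46168 >1
  x=-2.305: |R|=1.27101 >1
Stable set (-2.0625, 0).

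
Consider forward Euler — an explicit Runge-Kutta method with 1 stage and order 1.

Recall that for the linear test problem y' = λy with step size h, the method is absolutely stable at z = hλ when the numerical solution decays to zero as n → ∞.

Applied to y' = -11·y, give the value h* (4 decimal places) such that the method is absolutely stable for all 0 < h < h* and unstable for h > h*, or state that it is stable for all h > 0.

(-2.0000,0); λ=-11 ⇒ h* = 0.1818.

On y'=λy, z=hλ:
  order 1, 1-stage ⇒ R(z)=1+z
  (e.g. R(-0.98)=0.02000, |R|=0.02000)

Need |R(x)|<1, x<0.
x=-0.98: |R|=0.0200
|R(-2.18)|=1.1800 |R(-1.91)|=0.9100 |R(-0.65)|=0.3500
Bisect:
  x_lo=-2.5445 |R|=1.5445  x_hi=-0.2609 |R|=0.7391
  mid=-1.40270 |R|=0.40270 →hi
  mid=-1.97360 |R|=0.97360 →hi
  mid=-2.25904 |R|=1.25904 →lo
  mid=-2.11632 |R|=1.11632 →lo
  mid=-2.04496 |R|=1.04496 →lo
  mid=-2.00928 |R|=1.00928 →lo
  mid=-1.99144 |R|=0.99144 →hi
  mid=-2.00036 |R|=1.00036 →lo
  mid=-1.99590 |R|=0.99590 →hi
  ...
  [-2.00008,-1.99994] ⇒ x*=-2.0000
Interval (-2.0000, 0).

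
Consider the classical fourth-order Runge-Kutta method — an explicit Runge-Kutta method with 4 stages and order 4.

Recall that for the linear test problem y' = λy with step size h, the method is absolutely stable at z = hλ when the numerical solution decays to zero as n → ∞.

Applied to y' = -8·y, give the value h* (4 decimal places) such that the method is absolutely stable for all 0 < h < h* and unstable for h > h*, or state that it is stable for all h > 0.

Test eqn y'=λy, z=hλ:
  order 4, 4-stage ⇒ R(z)=1+z+z^2/2+z^3/6+z^4/24
  (e.g. R(-1.6)=0.27040, |R|=0.27040)

Solve |R(x)|<1 on ℝ⁻.
x=-1.6: |R|=0.2704
|R(-2.88)|=1.1524 |R(-2.59)|=0.7433 |R(-1.01)|=0.3717
Bisect:
  x_lo=-3.4537 |R|=2.5727  x_hi=-0.3103 |R|=0.7333
  mid=-1.88202 |R|=0.30070 →hi
  mid=-2.66788 |R|=0.83694 →hi
  mid=-3.06081 |R|=1.50132 →lo
  mid=-2.86435 |R|=1.12588 →lo
  mid=-2.76611 |R|=0.97147 →hi
  mid=-2.81523 |R|=1.04608 →lo
  mid=-2.79067 |R|=1.00814 →lo
  mid=-2.77839 |R|=0.98964 →hi
  ...
  [-2.78530,-2.78511] ⇒ x*=-2.7853
So |R|<1 on (-2.7853, 0).

(-2.7853,0); λ=-8 ⇒ h* = 0.3482.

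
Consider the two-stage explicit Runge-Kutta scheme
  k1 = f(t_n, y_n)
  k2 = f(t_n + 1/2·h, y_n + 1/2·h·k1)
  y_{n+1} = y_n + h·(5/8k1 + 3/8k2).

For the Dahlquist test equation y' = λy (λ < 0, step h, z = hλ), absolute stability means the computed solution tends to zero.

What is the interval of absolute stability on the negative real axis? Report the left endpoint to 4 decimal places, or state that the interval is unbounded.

z∈(-5.3333,0).

Set f=λy, z=hλ:
  k1=λy_n ⇒ h·k1=z·y_n;  k2=λ(1+1/2z)y_n ⇒ h·k2=z(1+1/2z)y_n
  y_{n+1}/y_n = 1 + 5/8z + 3/8z(1+1/2z) = 1 + z + 3/16z²
  Hence R(z) = 1 + z + 3/16z².

Need |R(x)|<1, x<0.
x=-1.27: |R|=0.0324
R=1: x+3/16x²=0 ⇒ x=−16/3=-5.3333; min R=1−1/(4·3/16)=-0.3333>−1
Confirm numerically:
  x=-5.062: |R|=0.74247 <1
  x=-4.611: |R|=0.37550 <1
  x=-4.237: |R|=0.12903 <1
  x=-3.606: |R|=0.16789 <1
  x=-5.841: |R|=1.55599 >1
  x=-5.610: |R|=1.29102 >1
Interval (-5.3333, 0).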